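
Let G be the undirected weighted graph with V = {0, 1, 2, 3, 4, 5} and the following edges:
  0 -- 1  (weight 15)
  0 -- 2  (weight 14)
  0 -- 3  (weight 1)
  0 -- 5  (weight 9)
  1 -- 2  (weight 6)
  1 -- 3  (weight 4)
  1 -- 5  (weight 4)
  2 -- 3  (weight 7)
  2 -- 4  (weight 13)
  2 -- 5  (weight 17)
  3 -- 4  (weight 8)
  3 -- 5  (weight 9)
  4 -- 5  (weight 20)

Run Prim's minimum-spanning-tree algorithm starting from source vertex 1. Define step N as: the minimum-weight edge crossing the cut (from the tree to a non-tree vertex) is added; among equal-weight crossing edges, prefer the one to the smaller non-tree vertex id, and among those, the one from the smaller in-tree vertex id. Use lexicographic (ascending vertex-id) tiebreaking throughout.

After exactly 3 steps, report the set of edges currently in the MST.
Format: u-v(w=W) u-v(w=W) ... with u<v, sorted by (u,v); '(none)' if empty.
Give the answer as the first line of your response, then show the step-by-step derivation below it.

0-3(w=1) 1-3(w=4) 1-5(w=4)

step 1: add edge 1-3 (w=4); MST = {1-3(w=4)}
step 2: add edge 0-3 (w=1); MST = {0-3(w=1) 1-3(w=4)}
step 3: add edge 1-5 (w=4); MST = {0-3(w=1) 1-3(w=4) 1-5(w=4)}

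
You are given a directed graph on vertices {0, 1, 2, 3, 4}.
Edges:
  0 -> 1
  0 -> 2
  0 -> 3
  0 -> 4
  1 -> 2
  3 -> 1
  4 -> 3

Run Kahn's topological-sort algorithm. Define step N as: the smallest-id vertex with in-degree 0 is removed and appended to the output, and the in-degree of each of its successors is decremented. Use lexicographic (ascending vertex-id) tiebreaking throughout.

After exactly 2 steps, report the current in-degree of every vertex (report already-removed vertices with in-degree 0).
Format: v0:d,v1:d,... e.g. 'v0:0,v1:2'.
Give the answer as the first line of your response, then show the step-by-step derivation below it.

v0:0,v1:1,v2:1,v3:0,v4:0

step 1: output 0; order=[0]; indeg=(0,1,1,1,0)
step 2: output 4; order=[0,4]; indeg=(0,1,1,0,0)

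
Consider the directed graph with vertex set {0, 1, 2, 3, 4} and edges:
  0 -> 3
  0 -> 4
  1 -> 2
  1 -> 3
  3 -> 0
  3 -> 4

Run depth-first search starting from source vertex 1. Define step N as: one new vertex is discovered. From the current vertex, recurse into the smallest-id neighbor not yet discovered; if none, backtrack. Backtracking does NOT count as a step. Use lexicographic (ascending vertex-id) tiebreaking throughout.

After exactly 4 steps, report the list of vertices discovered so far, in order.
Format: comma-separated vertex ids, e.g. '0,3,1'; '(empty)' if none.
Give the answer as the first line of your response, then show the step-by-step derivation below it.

1,2,3,0

step 1: discover 1; path=1; order=1
step 2: discover 2; path=1>2; order=1,2
step 3: discover 3; path=1>3; order=1,2,3
step 4: discover 0; path=1>3>0; order=1,2,3,0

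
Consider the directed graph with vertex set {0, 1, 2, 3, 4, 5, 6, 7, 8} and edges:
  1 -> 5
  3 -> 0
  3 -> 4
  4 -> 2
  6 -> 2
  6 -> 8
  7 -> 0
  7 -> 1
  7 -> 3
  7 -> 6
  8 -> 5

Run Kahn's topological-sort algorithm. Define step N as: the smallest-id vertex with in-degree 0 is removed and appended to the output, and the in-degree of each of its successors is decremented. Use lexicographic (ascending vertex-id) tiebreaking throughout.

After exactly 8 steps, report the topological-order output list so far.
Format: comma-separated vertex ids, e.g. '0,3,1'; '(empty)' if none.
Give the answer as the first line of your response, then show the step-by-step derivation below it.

7,1,3,0,4,6,2,8

step 1: output 7; order=[7]; indeg=(1,0,2,0,1,2,0,0,1)
step 2: output 1; order=[7,1]; indeg=(1,0,2,0,1,1,0,0,1)
step 3: output 3; order=[7,1,3]; indeg=(0,0,2,0,0,1,0,0,1)
step 4: output 0; order=[7,1,3,0]; indeg=(0,0,2,0,0,1,0,0,1)
step 5: output 4; order=[7,1,3,0,4]; indeg=(0,0,1,0,0,1,0,0,1)
step 6: output 6; order=[7,1,3,0,4,6]; indeg=(0,0,0,0,0,1,0,0,0)
step 7: output 2; order=[7,1,3,0,4,6,2]; indeg=(0,0,0,0,0,1,0,0,0)
step 8: output 8; order=[7,1,3,0,4,6,2,8]; indeg=(0,0,0,0,0,0,0,0,0)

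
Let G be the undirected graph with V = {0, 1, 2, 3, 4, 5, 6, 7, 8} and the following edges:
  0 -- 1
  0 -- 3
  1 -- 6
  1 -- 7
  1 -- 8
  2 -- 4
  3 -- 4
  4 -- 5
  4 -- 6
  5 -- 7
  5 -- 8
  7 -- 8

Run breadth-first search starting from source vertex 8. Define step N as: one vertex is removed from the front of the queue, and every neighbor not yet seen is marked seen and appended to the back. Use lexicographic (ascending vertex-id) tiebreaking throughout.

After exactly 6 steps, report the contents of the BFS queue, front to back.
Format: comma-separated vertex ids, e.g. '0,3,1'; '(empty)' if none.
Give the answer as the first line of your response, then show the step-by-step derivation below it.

4,3

step 1: dequeue 8; queue=[1,5,7]; order=8
step 2: dequeue 1; queue=[5,7,0,6]; order=8,1
step 3: dequeue 5; queue=[7,0,6,4]; order=8,1,5
step 4: dequeue 7; queue=[0,6,4]; order=8,1,5,7
step 5: dequeue 0; queue=[6,4,3]; order=8,1,5,7,0
step 6: dequeue 6; queue=[4,3]; order=8,1,5,7,0,6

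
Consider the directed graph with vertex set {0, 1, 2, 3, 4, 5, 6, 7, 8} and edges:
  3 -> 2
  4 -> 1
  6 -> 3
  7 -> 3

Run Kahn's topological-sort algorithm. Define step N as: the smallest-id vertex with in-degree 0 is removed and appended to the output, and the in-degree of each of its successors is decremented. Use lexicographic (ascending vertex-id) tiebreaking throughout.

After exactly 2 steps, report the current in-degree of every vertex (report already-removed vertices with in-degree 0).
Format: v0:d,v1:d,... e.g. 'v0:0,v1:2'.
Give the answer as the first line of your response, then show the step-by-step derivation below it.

v0:0,v1:0,v2:1,v3:2,v4:0,v5:0,v6:0,v7:0,v8:0

step 1: output 0; order=[0]; indeg=(0,1,1,2,0,0,0,0,0)
step 2: output 4; order=[0,4]; indeg=(0,0,1,2,0,0,0,0,0)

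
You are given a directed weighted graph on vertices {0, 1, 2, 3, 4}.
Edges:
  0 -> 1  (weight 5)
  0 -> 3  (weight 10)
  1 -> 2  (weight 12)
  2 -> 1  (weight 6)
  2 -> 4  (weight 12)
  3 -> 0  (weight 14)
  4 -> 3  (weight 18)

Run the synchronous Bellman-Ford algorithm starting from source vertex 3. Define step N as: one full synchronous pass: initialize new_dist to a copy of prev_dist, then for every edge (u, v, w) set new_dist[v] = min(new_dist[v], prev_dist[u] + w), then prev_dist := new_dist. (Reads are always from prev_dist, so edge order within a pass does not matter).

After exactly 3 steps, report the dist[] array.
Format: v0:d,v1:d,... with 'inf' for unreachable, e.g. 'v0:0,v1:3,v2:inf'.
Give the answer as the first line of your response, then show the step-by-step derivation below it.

v0:14,v1:19,v2:31,v3:0,v4:inf

step 1: dist = v0:14,v1:inf,v2:inf,v3:0,v4:inf
step 2: dist = v0:14,v1:19,v2:inf,v3:0,v4:inf
step 3: dist = v0:14,v1:19,v2:31,v3:0,v4:inf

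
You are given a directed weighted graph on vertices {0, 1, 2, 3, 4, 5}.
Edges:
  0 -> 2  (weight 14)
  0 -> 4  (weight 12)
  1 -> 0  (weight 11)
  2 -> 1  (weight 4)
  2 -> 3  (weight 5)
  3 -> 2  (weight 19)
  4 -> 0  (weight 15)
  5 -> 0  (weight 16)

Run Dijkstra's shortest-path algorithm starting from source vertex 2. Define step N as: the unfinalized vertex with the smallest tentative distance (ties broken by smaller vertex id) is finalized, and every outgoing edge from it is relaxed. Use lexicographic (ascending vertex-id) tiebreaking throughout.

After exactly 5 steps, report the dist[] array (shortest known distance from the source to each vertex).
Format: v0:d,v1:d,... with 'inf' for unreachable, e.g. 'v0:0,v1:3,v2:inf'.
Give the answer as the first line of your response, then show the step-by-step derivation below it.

v0:15,v1:4,v2:0,v3:5,v4:27,v5:inf

step 1: dist = v0:inf,v1:4,v2:0,v3:5,v4:inf,v5:inf
step 2: dist = v0:15,v1:4,v2:0,v3:5,v4:inf,v5:inf
step 3: dist = v0:15,v1:4,v2:0,v3:5,v4:inf,v5:inf
step 4: dist = v0:15,v1:4,v2:0,v3:5,v4:27,v5:inf
step 5: dist = v0:15,v1:4,v2:0,v3:5,v4:27,v5:inf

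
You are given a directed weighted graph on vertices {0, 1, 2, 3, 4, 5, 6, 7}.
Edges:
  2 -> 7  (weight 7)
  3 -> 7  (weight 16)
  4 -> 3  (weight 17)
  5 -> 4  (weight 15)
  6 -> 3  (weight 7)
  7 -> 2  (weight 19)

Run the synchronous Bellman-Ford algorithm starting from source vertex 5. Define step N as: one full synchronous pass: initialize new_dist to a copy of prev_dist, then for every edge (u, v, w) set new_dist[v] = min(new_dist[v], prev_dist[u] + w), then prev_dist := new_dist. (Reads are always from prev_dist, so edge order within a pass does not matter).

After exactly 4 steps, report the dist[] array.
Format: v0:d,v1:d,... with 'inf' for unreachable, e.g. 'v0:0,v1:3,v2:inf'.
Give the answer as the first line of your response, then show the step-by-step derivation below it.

v0:inf,v1:inf,v2:67,v3:32,v4:15,v5:0,v6:inf,v7:48

step 1: dist = v0:inf,v1:inf,v2:inf,v3:inf,v4:15,v5:0,v6:inf,v7:inf
step 2: dist = v0:inf,v1:inf,v2:inf,v3:32,v4:15,v5:0,v6:inf,v7:inf
step 3: dist = v0:inf,v1:inf,v2:inf,v3:32,v4:15,v5:0,v6:inf,v7:48
step 4: dist = v0:inf,v1:inf,v2:67,v3:32,v4:15,v5:0,v6:inf,v7:48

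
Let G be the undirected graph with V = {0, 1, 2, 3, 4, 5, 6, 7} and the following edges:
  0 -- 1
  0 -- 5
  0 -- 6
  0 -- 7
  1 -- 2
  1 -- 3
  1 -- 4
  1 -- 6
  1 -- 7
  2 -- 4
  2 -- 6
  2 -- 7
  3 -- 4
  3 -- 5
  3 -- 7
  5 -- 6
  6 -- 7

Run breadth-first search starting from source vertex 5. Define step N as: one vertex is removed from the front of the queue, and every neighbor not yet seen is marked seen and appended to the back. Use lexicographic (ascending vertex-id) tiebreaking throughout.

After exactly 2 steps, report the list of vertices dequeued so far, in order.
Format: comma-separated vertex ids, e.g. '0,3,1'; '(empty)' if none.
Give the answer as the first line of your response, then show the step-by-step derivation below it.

5,0

step 1: dequeue 5; queue=[0,3,6]; order=5
step 2: dequeue 0; queue=[3,6,1,7]; order=5,0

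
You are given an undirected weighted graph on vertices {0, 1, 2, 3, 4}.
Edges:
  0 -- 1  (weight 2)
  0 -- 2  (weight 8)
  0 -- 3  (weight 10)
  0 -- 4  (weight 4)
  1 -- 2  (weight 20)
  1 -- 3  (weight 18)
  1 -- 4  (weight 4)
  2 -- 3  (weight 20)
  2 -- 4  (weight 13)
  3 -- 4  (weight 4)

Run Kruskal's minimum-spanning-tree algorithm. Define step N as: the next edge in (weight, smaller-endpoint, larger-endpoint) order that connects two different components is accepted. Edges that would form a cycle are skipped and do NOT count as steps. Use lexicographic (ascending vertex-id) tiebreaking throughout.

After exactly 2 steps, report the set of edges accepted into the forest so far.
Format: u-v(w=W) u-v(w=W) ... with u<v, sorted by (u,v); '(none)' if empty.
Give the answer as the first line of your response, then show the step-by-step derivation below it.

0-1(w=2) 0-4(w=4)

step 1: add edge 0-1 (w=2); MST = {0-1(w=2)}
step 2: add edge 0-4 (w=4); MST = {0-1(w=2) 0-4(w=4)}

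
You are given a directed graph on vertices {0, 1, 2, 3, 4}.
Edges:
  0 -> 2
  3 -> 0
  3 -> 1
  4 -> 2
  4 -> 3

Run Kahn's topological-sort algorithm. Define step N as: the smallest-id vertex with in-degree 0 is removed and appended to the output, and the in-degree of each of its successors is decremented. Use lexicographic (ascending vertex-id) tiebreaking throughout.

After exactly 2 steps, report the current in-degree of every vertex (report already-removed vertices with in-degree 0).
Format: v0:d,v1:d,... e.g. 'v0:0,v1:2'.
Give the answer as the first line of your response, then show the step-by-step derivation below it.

v0:0,v1:0,v2:1,v3:0,v4:0

step 1: output 4; order=[4]; indeg=(1,1,1,0,0)
step 2: output 3; order=[4,3]; indeg=(0,0,1,0,0)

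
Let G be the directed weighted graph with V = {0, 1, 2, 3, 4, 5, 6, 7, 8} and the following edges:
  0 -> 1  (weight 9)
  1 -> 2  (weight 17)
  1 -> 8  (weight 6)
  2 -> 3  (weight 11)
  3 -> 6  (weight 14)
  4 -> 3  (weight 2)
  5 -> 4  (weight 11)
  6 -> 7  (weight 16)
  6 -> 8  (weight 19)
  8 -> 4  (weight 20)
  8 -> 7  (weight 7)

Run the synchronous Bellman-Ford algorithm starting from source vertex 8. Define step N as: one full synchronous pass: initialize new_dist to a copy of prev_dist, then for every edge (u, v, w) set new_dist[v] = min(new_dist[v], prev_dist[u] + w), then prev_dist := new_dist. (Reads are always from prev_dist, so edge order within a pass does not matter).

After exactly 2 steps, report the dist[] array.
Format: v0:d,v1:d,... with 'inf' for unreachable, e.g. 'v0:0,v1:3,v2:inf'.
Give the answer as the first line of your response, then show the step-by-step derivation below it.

v0:inf,v1:inf,v2:inf,v3:22,v4:20,v5:inf,v6:inf,v7:7,v8:0

step 1: dist = v0:inf,v1:inf,v2:inf,v3:inf,v4:20,v5:inf,v6:inf,v7:7,v8:0
step 2: dist = v0:inf,v1:inf,v2:inf,v3:22,v4:20,v5:inf,v6:inf,v7:7,v8:0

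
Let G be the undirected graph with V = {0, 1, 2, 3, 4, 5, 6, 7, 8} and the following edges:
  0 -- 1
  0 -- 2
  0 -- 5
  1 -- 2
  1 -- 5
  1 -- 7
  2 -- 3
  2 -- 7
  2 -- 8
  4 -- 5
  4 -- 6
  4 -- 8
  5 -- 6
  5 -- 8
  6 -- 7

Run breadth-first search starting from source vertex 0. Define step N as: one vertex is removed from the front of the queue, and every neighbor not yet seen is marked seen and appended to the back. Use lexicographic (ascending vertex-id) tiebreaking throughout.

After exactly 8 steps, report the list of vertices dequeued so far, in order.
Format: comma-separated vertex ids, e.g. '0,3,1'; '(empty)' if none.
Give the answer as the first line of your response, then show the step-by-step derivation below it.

0,1,2,5,7,3,8,4

step 1: dequeue 0; queue=[1,2,5]; order=0
step 2: dequeue 1; queue=[2,5,7]; order=0,1
step 3: dequeue 2; queue=[5,7,3,8]; order=0,1,2
step 4: dequeue 5; queue=[7,3,8,4,6]; order=0,1,2,5
step 5: dequeue 7; queue=[3,8,4,6]; order=0,1,2,5,7
step 6: dequeue 3; queue=[8,4,6]; order=0,1,2,5,7,3
step 7: dequeue 8; queue=[4,6]; order=0,1,2,5,7,3,8
step 8: dequeue 4; queue=[6]; order=0,1,2,5,7,3,8,4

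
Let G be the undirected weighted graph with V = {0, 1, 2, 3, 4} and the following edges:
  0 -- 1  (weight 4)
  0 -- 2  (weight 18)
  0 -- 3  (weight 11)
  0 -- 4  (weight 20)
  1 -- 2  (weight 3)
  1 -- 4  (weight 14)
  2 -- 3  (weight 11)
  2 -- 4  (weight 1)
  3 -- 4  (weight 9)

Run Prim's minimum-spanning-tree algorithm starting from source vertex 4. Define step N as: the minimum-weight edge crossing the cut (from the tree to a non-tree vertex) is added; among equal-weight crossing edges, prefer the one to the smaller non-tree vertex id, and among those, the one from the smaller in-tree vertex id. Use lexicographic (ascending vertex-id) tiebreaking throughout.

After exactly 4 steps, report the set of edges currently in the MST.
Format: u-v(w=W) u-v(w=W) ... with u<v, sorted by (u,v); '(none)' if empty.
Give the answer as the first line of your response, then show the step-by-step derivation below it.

0-1(w=4) 1-2(w=3) 2-4(w=1) 3-4(w=9)

step 1: add edge 2-4 (w=1); MST = {2-4(w=1)}
step 2: add edge 1-2 (w=3); MST = {1-2(w=3) 2-4(w=1)}
step 3: add edge 0-1 (w=4); MST = {0-1(w=4) 1-2(w=3) 2-4(w=1)}
step 4: add edge 3-4 (w=9); MST = {0-1(w=4) 1-2(w=3) 2-4(w=1) 3-4(w=9)}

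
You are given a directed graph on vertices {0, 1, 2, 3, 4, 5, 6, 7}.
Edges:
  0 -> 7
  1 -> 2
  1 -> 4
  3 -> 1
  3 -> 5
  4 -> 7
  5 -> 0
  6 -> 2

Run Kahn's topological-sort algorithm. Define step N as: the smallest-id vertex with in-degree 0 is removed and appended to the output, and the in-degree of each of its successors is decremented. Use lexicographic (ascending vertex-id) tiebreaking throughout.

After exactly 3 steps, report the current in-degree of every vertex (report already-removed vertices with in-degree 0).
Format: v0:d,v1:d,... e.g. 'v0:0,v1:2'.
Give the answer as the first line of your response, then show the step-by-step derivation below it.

v0:1,v1:0,v2:1,v3:0,v4:0,v5:0,v6:0,v7:1

step 1: output 3; order=[3]; indeg=(1,0,2,0,1,0,0,2)
step 2: output 1; order=[3,1]; indeg=(1,0,1,0,0,0,0,2)
step 3: output 4; order=[3,1,4]; indeg=(1,0,1,0,0,0,0,1)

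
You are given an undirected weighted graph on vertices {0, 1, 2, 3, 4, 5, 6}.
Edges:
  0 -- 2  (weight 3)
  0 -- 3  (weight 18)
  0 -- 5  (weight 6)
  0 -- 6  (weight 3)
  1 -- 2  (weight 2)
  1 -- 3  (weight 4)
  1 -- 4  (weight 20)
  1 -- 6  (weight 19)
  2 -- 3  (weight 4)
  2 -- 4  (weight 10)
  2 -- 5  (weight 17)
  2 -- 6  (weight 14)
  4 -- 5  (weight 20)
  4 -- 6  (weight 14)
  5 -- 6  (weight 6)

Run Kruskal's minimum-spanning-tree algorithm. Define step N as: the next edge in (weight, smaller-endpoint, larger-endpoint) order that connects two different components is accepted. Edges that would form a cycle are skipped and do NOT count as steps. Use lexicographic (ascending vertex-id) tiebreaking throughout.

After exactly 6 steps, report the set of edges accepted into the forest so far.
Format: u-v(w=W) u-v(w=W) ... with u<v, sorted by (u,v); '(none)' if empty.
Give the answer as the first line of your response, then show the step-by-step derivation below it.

0-2(w=3) 0-5(w=6) 0-6(w=3) 1-2(w=2) 1-3(w=4) 2-4(w=10)

step 1: add edge 1-2 (w=2); MST = {1-2(w=2)}
step 2: add edge 0-2 (w=3); MST = {0-2(w=3) 1-2(w=2)}
step 3: add edge 0-6 (w=3); MST = {0-2(w=3) 0-6(w=3) 1-2(w=2)}
step 4: add edge 1-3 (w=4); MST = {0-2(w=3) 0-6(w=3) 1-2(w=2) 1-3(w=4)}
step 5: add edge 0-5 (w=6); MST = {0-2(w=3) 0-5(w=6) 0-6(w=3) 1-2(w=2) 1-3(w=4)}
step 6: add edge 2-4 (w=10); MST = {0-2(w=3) 0-5(w=6) 0-6(w=3) 1-2(w=2) 1-3(w=4) 2-4(w=10)}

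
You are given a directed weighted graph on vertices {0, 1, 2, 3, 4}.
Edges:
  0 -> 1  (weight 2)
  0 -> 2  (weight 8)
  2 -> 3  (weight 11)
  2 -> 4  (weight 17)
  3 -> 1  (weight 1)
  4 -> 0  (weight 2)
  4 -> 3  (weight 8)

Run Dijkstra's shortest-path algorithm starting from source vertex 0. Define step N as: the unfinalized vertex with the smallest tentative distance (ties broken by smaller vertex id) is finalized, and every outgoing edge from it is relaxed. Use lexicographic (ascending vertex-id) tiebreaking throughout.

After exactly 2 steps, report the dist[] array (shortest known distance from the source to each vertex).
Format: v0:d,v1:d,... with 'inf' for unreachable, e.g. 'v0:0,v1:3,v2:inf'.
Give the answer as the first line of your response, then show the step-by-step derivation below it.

v0:0,v1:2,v2:8,v3:inf,v4:inf

step 1: dist = v0:0,v1:2,v2:8,v3:inf,v4:inf
step 2: dist = v0:0,v1:2,v2:8,v3:inf,v4:inf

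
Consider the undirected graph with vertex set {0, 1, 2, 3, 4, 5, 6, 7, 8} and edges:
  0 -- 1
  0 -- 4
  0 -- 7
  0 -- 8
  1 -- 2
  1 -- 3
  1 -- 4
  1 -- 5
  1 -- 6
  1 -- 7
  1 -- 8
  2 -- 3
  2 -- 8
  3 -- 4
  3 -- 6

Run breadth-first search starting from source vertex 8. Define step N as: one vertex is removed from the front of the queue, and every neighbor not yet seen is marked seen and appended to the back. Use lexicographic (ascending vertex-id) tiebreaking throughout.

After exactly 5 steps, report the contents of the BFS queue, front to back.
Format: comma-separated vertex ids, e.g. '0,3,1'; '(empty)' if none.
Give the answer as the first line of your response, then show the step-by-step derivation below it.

7,3,5,6

step 1: dequeue 8; queue=[0,1,2]; order=8
step 2: dequeue 0; queue=[1,2,4,7]; order=8,0
step 3: dequeue 1; queue=[2,4,7,3,5,6]; order=8,0,1
step 4: dequeue 2; queue=[4,7,3,5,6]; order=8,0,1,2
step 5: dequeue 4; queue=[7,3,5,6]; order=8,0,1,2,4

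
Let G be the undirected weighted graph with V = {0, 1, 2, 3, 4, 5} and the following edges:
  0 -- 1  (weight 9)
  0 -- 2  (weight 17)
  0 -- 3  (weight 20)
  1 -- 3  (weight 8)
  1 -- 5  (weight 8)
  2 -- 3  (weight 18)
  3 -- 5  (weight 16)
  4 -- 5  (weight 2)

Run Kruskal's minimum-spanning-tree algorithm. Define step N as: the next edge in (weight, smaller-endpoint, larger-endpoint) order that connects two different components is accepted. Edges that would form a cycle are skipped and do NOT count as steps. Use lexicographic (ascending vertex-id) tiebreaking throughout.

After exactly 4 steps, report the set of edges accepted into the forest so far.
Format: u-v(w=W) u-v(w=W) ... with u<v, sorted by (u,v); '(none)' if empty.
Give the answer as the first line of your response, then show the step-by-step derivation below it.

0-1(w=9) 1-3(w=8) 1-5(w=8) 4-5(w=2)

step 1: add edge 4-5 (w=2); MST = {4-5(w=2)}
step 2: add edge 1-3 (w=8); MST = {1-3(w=8) 4-5(w=2)}
step 3: add edge 1-5 (w=8); MST = {1-3(w=8) 1-5(w=8) 4-5(w=2)}
step 4: add edge 0-1 (w=9); MST = {0-1(w=9) 1-3(w=8) 1-5(w=8) 4-5(w=2)}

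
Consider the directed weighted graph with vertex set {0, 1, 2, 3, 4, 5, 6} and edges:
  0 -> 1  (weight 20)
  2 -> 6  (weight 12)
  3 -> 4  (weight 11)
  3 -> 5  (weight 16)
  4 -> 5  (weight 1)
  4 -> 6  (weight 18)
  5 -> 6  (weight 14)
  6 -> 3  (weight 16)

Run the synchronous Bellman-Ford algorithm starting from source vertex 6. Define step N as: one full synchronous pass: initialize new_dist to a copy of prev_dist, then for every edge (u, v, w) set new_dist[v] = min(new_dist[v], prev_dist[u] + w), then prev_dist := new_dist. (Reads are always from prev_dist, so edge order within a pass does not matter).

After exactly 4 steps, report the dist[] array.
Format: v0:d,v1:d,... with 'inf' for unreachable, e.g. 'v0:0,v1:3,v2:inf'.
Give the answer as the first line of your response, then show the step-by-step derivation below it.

v0:inf,v1:inf,v2:inf,v3:16,v4:27,v5:28,v6:0

step 1: dist = v0:inf,v1:inf,v2:inf,v3:16,v4:inf,v5:inf,v6:0
step 2: dist = v0:inf,v1:inf,v2:inf,v3:16,v4:27,v5:32,v6:0
step 3: dist = v0:inf,v1:inf,v2:inf,v3:16,v4:27,v5:28,v6:0
step 4: dist = v0:inf,v1:inf,v2:inf,v3:16,v4:27,v5:28,v6:0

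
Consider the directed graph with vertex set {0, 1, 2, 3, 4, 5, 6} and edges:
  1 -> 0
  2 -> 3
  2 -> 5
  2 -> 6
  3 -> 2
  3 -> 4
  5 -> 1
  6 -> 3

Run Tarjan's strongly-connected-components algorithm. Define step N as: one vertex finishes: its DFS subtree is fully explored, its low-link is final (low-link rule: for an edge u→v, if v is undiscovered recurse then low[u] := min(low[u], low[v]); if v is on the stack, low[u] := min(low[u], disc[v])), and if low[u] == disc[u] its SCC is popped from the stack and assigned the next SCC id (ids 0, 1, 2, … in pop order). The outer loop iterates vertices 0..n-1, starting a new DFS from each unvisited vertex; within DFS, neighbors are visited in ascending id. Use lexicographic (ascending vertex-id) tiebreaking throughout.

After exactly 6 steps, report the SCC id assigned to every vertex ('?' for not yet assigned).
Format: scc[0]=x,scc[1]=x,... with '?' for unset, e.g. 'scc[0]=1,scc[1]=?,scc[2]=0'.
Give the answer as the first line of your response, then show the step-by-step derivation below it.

scc[0]=0,scc[1]=1,scc[2]=?,scc[3]=?,scc[4]=2,scc[5]=3,scc[6]=?

step 1: low=(low[0]=0,low[1]=?,low[2]=?,low[3]=?,low[4]=?,low[5]=?,low[6]=?); scc=(scc[0]=0,scc[1]=?,scc[2]=?,scc[3]=?,scc[4]=?,scc[5]=?,scc[6]=?)
step 2: low=(low[0]=0,low[1]=1,low[2]=?,low[3]=?,low[4]=?,low[5]=?,low[6]=?); scc=(scc[0]=0,scc[1]=1,scc[2]=?,scc[3]=?,scc[4]=?,scc[5]=?,scc[6]=?)
step 3: low=(low[0]=0,low[1]=1,low[2]=2,low[3]=2,low[4]=4,low[5]=?,low[6]=?); scc=(scc[0]=0,scc[1]=1,scc[2]=?,scc[3]=?,scc[4]=2,scc[5]=?,scc[6]=?)
step 4: low=(low[0]=0,low[1]=1,low[2]=2,low[3]=2,low[4]=4,low[5]=?,low[6]=?); scc=(scc[0]=0,scc[1]=1,scc[2]=?,scc[3]=?,scc[4]=2,scc[5]=?,scc[6]=?)
step 5: low=(low[0]=0,low[1]=1,low[2]=2,low[3]=2,low[4]=4,low[5]=5,low[6]=?); scc=(scc[0]=0,scc[1]=1,scc[2]=?,scc[3]=?,scc[4]=2,scc[5]=3,scc[6]=?)
step 6: low=(low[0]=0,low[1]=1,low[2]=2,low[3]=2,low[4]=4,low[5]=5,low[6]=3); scc=(scc[0]=0,scc[1]=1,scc[2]=?,scc[3]=?,scc[4]=2,scc[5]=3,scc[6]=?)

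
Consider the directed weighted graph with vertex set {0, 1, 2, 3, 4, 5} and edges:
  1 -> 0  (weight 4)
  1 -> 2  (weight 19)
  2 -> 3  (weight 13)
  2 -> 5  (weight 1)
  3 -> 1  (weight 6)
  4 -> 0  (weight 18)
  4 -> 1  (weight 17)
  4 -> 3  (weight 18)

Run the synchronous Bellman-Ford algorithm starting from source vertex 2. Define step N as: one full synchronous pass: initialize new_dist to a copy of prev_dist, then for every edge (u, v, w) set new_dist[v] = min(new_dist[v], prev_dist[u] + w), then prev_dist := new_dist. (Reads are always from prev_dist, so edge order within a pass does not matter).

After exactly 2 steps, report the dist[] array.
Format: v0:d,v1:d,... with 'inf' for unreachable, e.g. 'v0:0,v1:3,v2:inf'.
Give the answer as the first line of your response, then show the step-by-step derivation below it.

v0:inf,v1:19,v2:0,v3:13,v4:inf,v5:1

step 1: dist = v0:inf,v1:inf,v2:0,v3:13,v4:inf,v5:1
step 2: dist = v0:inf,v1:19,v2:0,v3:13,v4:inf,v5:1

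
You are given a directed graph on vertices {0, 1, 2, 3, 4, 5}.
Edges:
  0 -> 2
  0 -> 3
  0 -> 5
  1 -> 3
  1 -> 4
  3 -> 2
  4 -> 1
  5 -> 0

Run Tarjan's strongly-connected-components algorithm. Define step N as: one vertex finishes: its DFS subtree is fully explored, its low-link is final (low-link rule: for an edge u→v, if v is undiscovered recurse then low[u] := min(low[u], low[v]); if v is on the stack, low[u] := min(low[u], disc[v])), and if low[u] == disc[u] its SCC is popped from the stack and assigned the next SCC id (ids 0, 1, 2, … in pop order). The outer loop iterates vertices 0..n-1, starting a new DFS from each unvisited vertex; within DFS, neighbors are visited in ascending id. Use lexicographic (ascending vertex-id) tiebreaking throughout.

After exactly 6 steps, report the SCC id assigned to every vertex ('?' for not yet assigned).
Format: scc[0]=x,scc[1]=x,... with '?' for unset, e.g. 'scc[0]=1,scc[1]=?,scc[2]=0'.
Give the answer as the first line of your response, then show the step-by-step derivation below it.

scc[0]=2,scc[1]=3,scc[2]=0,scc[3]=1,scc[4]=3,scc[5]=2

step 1: low=(low[0]=0,low[1]=?,low[2]=1,low[3]=?,low[4]=?,low[5]=?); scc=(scc[0]=?,scc[1]=?,scc[2]=0,scc[3]=?,scc[4]=?,scc[5]=?)
step 2: low=(low[0]=0,low[1]=?,low[2]=1,low[3]=2,low[4]=?,low[5]=?); scc=(scc[0]=?,scc[1]=?,scc[2]=0,scc[3]=1,scc[4]=?,scc[5]=?)
step 3: low=(low[0]=0,low[1]=?,low[2]=1,low[3]=2,low[4]=?,low[5]=0); scc=(scc[0]=?,scc[1]=?,scc[2]=0,scc[3]=1,scc[4]=?,scc[5]=?)
step 4: low=(low[0]=0,low[1]=?,low[2]=1,low[3]=2,low[4]=?,low[5]=0); scc=(scc[0]=2,scc[1]=?,scc[2]=0,scc[3]=1,scc[4]=?,scc[5]=2)
step 5: low=(low[0]=0,low[1]=4,low[2]=1,low[3]=2,low[4]=4,low[5]=0); scc=(scc[0]=2,scc[1]=?,scc[2]=0,scc[3]=1,scc[4]=?,scc[5]=2)
step 6: low=(low[0]=0,low[1]=4,low[2]=1,low[3]=2,low[4]=4,low[5]=0); scc=(scc[0]=2,scc[1]=3,scc[2]=0,scc[3]=1,scc[4]=3,scc[5]=2)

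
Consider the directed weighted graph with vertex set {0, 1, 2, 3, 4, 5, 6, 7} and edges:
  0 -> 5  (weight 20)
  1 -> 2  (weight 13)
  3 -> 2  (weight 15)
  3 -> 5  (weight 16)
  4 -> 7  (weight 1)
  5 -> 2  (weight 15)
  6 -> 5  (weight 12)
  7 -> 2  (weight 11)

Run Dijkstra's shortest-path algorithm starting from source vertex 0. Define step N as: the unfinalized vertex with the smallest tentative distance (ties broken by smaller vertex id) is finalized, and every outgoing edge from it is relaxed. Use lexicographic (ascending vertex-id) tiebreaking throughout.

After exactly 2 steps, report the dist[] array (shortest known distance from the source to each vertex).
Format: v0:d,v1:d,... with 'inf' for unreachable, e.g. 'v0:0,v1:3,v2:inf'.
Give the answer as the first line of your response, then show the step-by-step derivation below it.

v0:0,v1:inf,v2:35,v3:inf,v4:inf,v5:20,v6:inf,v7:inf

step 1: dist = v0:0,v1:inf,v2:inf,v3:inf,v4:inf,v5:20,v6:inf,v7:inf
step 2: dist = v0:0,v1:inf,v2:35,v3:inf,v4:inf,v5:20,v6:inf,v7:inf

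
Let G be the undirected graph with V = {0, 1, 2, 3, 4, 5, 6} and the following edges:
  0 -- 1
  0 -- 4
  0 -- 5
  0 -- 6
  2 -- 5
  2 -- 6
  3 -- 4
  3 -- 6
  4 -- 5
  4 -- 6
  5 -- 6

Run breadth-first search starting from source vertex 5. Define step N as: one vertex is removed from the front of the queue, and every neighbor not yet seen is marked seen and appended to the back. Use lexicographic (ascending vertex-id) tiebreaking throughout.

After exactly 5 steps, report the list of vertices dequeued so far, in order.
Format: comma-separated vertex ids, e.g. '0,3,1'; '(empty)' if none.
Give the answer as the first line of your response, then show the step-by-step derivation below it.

5,0,2,4,6

step 1: dequeue 5; queue=[0,2,4,6]; order=5
step 2: dequeue 0; queue=[2,4,6,1]; order=5,0
step 3: dequeue 2; queue=[4,6,1]; order=5,0,2
step 4: dequeue 4; queue=[6,1,3]; order=5,0,2,4
step 5: dequeue 6; queue=[1,3]; order=5,0,2,4,6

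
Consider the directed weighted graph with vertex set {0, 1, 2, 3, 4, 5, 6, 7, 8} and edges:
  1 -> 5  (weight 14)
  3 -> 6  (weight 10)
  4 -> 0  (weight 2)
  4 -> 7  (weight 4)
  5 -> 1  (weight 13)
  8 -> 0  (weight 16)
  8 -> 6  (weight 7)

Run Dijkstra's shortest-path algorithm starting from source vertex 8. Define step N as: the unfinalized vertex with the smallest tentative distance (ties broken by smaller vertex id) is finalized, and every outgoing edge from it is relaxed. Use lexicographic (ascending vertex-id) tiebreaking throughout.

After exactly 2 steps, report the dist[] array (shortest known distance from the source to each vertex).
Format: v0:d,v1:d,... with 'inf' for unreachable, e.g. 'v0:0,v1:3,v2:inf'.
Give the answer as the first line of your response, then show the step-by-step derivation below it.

v0:16,v1:inf,v2:inf,v3:inf,v4:inf,v5:inf,v6:7,v7:inf,v8:0

step 1: dist = v0:16,v1:inf,v2:inf,v3:inf,v4:inf,v5:inf,v6:7,v7:inf,v8:0
step 2: dist = v0:16,v1:inf,v2:inf,v3:inf,v4:inf,v5:inf,v6:7,v7:inf,v8:0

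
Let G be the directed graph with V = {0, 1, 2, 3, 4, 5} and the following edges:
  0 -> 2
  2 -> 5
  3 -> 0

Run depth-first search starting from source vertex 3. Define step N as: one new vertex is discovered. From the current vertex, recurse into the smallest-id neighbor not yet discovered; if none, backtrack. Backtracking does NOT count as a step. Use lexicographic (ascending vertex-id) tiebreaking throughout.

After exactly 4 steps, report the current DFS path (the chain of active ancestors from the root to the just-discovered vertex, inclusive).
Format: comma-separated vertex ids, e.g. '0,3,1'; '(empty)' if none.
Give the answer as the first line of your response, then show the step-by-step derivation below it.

3,0,2,5

step 1: discover 3; path=3; order=3
step 2: discover 0; path=3>0; order=3,0
step 3: discover 2; path=3>0>2; order=3,0,2
step 4: discover 5; path=3>0>2>5; order=3,0,2,5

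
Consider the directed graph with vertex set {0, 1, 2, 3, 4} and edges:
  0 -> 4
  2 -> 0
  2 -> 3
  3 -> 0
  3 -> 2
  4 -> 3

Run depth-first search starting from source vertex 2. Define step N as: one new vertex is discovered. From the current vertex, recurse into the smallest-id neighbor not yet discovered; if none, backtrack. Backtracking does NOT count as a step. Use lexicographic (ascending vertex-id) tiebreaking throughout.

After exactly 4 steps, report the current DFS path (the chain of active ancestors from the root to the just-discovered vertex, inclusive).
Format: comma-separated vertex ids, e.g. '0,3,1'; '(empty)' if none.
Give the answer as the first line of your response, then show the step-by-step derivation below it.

2,0,4,3

step 1: discover 2; path=2; order=2
step 2: discover 0; path=2>0; order=2,0
step 3: discover 4; path=2>0>4; order=2,0,4
step 4: discover 3; path=2>0>4>3; order=2,0,4,3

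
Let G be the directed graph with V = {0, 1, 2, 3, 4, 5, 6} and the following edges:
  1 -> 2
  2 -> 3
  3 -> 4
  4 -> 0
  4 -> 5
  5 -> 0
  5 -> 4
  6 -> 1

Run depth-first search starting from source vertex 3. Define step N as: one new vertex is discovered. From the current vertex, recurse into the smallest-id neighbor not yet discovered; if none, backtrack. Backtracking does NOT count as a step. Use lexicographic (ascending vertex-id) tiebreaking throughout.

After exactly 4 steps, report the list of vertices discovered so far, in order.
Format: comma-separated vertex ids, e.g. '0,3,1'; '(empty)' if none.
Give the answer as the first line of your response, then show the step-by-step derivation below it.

3,4,0,5

step 1: discover 3; path=3; order=3
step 2: discover 4; path=3>4; order=3,4
step 3: discover 0; path=3>4>0; order=3,4,0
step 4: discover 5; path=3>4>5; order=3,4,0,5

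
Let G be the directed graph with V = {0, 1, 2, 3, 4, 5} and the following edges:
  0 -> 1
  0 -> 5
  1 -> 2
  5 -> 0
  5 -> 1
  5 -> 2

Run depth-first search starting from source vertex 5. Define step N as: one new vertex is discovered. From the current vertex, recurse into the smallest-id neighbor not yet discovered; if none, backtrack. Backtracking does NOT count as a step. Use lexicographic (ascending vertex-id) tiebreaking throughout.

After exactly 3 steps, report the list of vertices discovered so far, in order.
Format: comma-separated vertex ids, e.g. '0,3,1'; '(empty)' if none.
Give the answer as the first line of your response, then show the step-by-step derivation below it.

5,0,1

step 1: discover 5; path=5; order=5
step 2: discover 0; path=5>0; order=5,0
step 3: discover 1; path=5>0>1; order=5,0,1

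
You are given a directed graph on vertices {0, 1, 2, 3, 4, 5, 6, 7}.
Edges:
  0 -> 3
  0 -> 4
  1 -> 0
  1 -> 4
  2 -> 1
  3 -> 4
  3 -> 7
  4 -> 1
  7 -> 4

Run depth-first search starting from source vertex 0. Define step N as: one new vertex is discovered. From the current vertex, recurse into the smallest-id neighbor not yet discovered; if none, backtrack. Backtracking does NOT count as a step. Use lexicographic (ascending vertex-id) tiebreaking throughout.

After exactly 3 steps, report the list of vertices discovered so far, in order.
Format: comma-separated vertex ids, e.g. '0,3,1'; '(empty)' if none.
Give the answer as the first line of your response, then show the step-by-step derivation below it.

0,3,4

step 1: discover 0; path=0; order=0
step 2: discover 3; path=0>3; order=0,3
step 3: discover 4; path=0>3>4; order=0,3,4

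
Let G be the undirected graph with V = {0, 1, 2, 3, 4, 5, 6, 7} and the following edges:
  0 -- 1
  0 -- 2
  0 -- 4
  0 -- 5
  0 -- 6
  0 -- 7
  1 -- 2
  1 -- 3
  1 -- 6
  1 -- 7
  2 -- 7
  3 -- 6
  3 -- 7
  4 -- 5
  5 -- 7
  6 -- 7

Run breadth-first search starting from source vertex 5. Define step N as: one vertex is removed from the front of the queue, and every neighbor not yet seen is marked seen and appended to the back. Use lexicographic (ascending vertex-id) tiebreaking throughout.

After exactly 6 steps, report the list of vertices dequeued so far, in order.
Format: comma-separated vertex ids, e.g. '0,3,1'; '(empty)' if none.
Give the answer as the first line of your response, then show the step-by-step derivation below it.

5,0,4,7,1,2

step 1: dequeue 5; queue=[0,4,7]; order=5
step 2: dequeue 0; queue=[4,7,1,2,6]; order=5,0
step 3: dequeue 4; queue=[7,1,2,6]; order=5,0,4
step 4: dequeue 7; queue=[1,2,6,3]; order=5,0,4,7
step 5: dequeue 1; queue=[2,6,3]; order=5,0,4,7,1
step 6: dequeue 2; queue=[6,3]; order=5,0,4,7,1,2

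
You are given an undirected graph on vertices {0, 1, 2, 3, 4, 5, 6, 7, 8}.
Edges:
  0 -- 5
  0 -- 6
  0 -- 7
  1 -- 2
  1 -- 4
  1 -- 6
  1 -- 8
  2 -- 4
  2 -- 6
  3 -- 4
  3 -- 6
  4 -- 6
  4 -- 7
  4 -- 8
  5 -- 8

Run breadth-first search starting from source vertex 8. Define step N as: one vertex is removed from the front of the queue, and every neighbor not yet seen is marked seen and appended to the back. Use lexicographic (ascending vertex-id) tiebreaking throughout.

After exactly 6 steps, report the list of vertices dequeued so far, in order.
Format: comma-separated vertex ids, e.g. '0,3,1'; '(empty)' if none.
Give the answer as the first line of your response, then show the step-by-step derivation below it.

8,1,4,5,2,6

step 1: dequeue 8; queue=[1,4,5]; order=8
step 2: dequeue 1; queue=[4,5,2,6]; order=8,1
step 3: dequeue 4; queue=[5,2,6,3,7]; order=8,1,4
step 4: dequeue 5; queue=[2,6,3,7,0]; order=8,1,4,5
step 5: dequeue 2; queue=[6,3,7,0]; order=8,1,4,5,2
step 6: dequeue 6; queue=[3,7,0]; order=8,1,4,5,2,6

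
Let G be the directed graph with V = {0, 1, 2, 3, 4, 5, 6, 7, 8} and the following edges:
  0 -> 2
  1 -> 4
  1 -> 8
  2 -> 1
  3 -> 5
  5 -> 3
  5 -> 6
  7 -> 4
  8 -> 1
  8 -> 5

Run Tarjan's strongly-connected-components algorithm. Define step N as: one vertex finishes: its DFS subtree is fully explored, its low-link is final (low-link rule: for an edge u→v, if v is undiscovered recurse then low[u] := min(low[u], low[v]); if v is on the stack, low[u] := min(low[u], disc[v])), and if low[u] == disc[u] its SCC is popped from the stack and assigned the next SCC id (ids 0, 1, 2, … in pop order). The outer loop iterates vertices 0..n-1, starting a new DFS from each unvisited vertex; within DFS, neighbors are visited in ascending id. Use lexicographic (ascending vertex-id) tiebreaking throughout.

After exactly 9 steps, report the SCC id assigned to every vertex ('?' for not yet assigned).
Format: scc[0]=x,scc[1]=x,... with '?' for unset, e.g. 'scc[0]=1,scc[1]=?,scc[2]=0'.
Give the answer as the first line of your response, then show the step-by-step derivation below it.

scc[0]=5,scc[1]=3,scc[2]=4,scc[3]=2,scc[4]=0,scc[5]=2,scc[6]=1,scc[7]=6,scc[8]=3

step 1: low=(low[0]=0,low[1]=2,low[2]=1,low[3]=?,low[4]=3,low[5]=?,low[6]=?,low[7]=?,low[8]=?); scc=(scc[0]=?,scc[1]=?,scc[2]=?,scc[3]=?,scc[4]=0,scc[5]=?,scc[6]=?,scc[7]=?,scc[8]=?)
step 2: low=(low[0]=0,low[1]=2,low[2]=1,low[3]=5,low[4]=3,low[5]=5,low[6]=?,low[7]=?,low[8]=2); scc=(scc[0]=?,scc[1]=?,scc[2]=?,scc[3]=?,scc[4]=0,scc[5]=?,scc[6]=?,scc[7]=?,scc[8]=?)
step 3: low=(low[0]=0,low[1]=2,low[2]=1,low[3]=5,low[4]=3,low[5]=5,low[6]=7,low[7]=?,low[8]=2); scc=(scc[0]=?,scc[1]=?,scc[2]=?,scc[3]=?,scc[4]=0,scc[5]=?,scc[6]=1,scc[7]=?,scc[8]=?)
step 4: low=(low[0]=0,low[1]=2,low[2]=1,low[3]=5,low[4]=3,low[5]=5,low[6]=7,low[7]=?,low[8]=2); scc=(scc[0]=?,scc[1]=?,scc[2]=?,scc[3]=2,scc[4]=0,scc[5]=2,scc[6]=1,scc[7]=?,scc[8]=?)
step 5: low=(low[0]=0,low[1]=2,low[2]=1,low[3]=5,low[4]=3,low[5]=5,low[6]=7,low[7]=?,low[8]=2); scc=(scc[0]=?,scc[1]=?,scc[2]=?,scc[3]=2,scc[4]=0,scc[5]=2,scc[6]=1,scc[7]=?,scc[8]=?)
step 6: low=(low[0]=0,low[1]=2,low[2]=1,low[3]=5,low[4]=3,low[5]=5,low[6]=7,low[7]=?,low[8]=2); scc=(scc[0]=?,scc[1]=3,scc[2]=?,scc[3]=2,scc[4]=0,scc[5]=2,scc[6]=1,scc[7]=?,scc[8]=3)
step 7: low=(low[0]=0,low[1]=2,low[2]=1,low[3]=5,low[4]=3,low[5]=5,low[6]=7,low[7]=?,low[8]=2); scc=(scc[0]=?,scc[1]=3,scc[2]=4,scc[3]=2,scc[4]=0,scc[5]=2,scc[6]=1,scc[7]=?,scc[8]=3)
step 8: low=(low[0]=0,low[1]=2,low[2]=1,low[3]=5,low[4]=3,low[5]=5,low[6]=7,low[7]=?,low[8]=2); scc=(scc[0]=5,scc[1]=3,scc[2]=4,scc[3]=2,scc[4]=0,scc[5]=2,scc[6]=1,scc[7]=?,scc[8]=3)
step 9: low=(low[0]=0,low[1]=2,low[2]=1,low[3]=5,low[4]=3,low[5]=5,low[6]=7,low[7]=8,low[8]=2); scc=(scc[0]=5,scc[1]=3,scc[2]=4,scc[3]=2,scc[4]=0,scc[5]=2,scc[6]=1,scc[7]=6,scc[8]=3)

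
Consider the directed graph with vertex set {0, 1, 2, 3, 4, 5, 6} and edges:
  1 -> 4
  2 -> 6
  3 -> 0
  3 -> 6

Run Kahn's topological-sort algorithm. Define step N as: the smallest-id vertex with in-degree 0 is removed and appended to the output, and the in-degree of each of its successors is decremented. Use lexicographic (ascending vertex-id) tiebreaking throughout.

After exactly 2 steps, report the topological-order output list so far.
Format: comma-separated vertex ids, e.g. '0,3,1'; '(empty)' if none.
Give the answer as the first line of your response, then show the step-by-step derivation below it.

1,2

step 1: output 1; order=[1]; indeg=(1,0,0,0,0,0,2)
step 2: output 2; order=[1,2]; indeg=(1,0,0,0,0,0,1)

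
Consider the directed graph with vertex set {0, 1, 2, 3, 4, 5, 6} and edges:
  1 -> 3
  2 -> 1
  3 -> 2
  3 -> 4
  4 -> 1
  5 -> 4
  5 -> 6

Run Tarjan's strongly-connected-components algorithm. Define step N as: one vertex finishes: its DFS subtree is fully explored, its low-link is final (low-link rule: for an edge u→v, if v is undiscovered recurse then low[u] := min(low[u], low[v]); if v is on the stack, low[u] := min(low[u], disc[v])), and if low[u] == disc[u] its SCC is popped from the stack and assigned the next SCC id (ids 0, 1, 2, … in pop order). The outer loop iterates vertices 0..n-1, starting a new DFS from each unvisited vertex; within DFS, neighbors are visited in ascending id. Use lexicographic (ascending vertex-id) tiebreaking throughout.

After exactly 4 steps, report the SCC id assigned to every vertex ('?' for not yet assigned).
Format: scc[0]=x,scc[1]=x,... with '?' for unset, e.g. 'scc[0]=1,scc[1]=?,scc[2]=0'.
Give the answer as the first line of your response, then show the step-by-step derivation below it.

scc[0]=0,scc[1]=?,scc[2]=?,scc[3]=?,scc[4]=?,scc[5]=?,scc[6]=?

step 1: low=(low[0]=0,low[1]=?,low[2]=?,low[3]=?,low[4]=?,low[5]=?,low[6]=?); scc=(scc[0]=0,scc[1]=?,scc[2]=?,scc[3]=?,scc[4]=?,scc[5]=?,scc[6]=?)
step 2: low=(low[0]=0,low[1]=1,low[2]=1,low[3]=2,low[4]=?,low[5]=?,low[6]=?); scc=(scc[0]=0,scc[1]=?,scc[2]=?,scc[3]=?,scc[4]=?,scc[5]=?,scc[6]=?)
step 3: low=(low[0]=0,low[1]=1,low[2]=1,low[3]=1,low[4]=1,low[5]=?,low[6]=?); scc=(scc[0]=0,scc[1]=?,scc[2]=?,scc[3]=?,scc[4]=?,scc[5]=?,scc[6]=?)
step 4: low=(low[0]=0,low[1]=1,low[2]=1,low[3]=1,low[4]=1,low[5]=?,low[6]=?); scc=(scc[0]=0,scc[1]=?,scc[2]=?,scc[3]=?,scc[4]=?,scc[5]=?,scc[6]=?)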